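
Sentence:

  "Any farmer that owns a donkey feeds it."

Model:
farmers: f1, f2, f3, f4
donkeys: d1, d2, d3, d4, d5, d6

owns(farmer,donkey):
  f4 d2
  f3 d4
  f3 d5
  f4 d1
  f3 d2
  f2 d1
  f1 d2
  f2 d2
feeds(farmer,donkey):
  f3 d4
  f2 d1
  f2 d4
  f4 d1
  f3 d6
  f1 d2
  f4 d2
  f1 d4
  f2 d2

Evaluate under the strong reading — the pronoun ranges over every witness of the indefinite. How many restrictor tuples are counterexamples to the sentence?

"it" takes "a donkey" as antecedent — a donkey pronoun bound across the clause boundary.
Strong reading: for every (f,d) with owns(f,d), feeds(f,d).
Restrictor pairs: (f1,d2) ✓  (f2,d1) ✓  (f2,d2) ✓  (f3,d2) ✗  (f3,d4) ✓  (f3,d5) ✗  (f4,d1) ✓  (f4,d2) ✓
Counterexamples (restrictor pairs failing the scope): 2.

2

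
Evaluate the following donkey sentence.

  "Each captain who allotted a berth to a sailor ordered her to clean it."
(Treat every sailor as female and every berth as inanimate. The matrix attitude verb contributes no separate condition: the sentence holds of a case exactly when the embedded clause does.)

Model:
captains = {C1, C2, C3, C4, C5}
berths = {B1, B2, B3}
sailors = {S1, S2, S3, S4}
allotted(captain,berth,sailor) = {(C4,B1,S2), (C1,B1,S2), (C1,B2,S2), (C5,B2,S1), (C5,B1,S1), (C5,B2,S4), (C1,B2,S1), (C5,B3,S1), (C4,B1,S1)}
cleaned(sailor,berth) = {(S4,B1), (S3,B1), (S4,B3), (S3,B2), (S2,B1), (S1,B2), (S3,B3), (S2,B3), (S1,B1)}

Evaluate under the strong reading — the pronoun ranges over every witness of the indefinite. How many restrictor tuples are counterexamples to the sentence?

"her" takes "a sailor" as antecedent and "it" takes "a berth"; both are donkey pronouns co-varying with the restrictor.
Strong reading: for every (c,b,s) with allotted(c,b,s), cleaned(s,b).
Restrictor triples: (C1,B1,S2)→cleaned(S2,B1) ✓  (C1,B2,S1)→cleaned(S1,B2) ✓  (C1,B2,S2)→cleaned(S2,B2) ✗  (C4,B1,S1)→cleaned(S1,B1) ✓  (C4,B1,S2)→cleaned(S2,B1) ✓  (C5,B1,S1)→cleaned(S1,B1) ✓  (C5,B2,S1)→cleaned(S1,B2) ✓  (C5,B2,S4)→cleaned(S4,B2) ✗  (C5,B3,S1)→cleaned(S1,B3) ✗
Counterexamples (restrictor triples failing the scope): 3.

3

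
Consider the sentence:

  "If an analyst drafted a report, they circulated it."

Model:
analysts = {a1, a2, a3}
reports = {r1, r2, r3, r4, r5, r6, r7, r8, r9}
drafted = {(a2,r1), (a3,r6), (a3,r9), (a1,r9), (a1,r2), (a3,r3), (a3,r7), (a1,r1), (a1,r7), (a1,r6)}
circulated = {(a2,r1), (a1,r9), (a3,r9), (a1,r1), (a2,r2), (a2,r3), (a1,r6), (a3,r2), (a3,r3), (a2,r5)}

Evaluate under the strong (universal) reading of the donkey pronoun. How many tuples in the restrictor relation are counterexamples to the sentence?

4

"it" takes "a report" as antecedent — a donkey pronoun bound across the clause boundary.
Strong reading: for every (a,r) with drafted(a,r), circulated(a,r).
Restrictor pairs: (a1,r1) ✓  (a1,r2) ✗  (a1,r6) ✓  (a1,r7) ✗  (a1,r9) ✓  (a2,r1) ✓  (a3,r3) ✓  (a3,r6) ✗  (a3,r7) ✗  (a3,r9) ✓
Counterexamples (restrictor pairs failing the scope): 4.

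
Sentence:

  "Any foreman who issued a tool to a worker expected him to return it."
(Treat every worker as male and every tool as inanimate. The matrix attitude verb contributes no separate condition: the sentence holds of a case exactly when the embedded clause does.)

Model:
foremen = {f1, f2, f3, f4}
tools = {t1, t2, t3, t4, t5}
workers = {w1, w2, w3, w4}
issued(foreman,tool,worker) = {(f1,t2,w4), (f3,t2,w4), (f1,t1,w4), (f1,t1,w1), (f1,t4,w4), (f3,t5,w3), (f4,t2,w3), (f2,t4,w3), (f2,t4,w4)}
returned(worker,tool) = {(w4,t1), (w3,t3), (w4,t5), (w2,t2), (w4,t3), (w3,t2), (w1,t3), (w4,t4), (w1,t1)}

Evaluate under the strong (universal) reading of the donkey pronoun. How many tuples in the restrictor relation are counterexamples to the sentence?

4

"him" takes "a worker" as antecedent and "it" takes "a tool"; both are donkey pronouns co-varying with the restrictor.
Strong reading: for every (f,t,w) with issued(f,t,w), returned(w,t).
Restrictor triples: (f1,t1,w1)→returned(w1,t1) ✓  (f1,t1,w4)→returned(w4,t1) ✓  (f1,t2,w4)→returned(w4,t2) ✗  (f1,t4,w4)→returned(w4,t4) ✓  (f2,t4,w3)→returned(w3,t4) ✗  (f2,t4,w4)→returned(w4,t4) ✓  (f3,t2,w4)→returned(w4,t2) ✗  (f3,t5,w3)→returned(w3,t5) ✗  (f4,t2,w3)→returned(w3,t2) ✓
Counterexamples (restrictor triples failing the scope): 4.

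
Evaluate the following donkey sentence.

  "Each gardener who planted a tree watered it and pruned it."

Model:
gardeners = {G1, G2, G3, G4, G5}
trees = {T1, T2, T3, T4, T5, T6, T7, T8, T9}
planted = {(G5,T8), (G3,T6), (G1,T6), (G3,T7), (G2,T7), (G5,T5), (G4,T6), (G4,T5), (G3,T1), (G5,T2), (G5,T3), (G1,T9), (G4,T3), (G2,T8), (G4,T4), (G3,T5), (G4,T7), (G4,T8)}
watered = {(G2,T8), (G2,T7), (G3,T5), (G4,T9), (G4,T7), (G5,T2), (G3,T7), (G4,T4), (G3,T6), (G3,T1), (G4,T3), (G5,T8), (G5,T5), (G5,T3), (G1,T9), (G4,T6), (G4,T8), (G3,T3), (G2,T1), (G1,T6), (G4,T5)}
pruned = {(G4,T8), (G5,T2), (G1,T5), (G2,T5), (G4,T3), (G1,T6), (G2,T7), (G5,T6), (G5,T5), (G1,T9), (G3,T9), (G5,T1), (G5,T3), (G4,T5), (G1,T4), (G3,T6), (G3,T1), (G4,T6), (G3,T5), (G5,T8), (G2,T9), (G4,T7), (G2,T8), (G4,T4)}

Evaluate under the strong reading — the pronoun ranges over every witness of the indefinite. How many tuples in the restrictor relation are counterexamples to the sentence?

1

"it" takes "a tree" as antecedent — a donkey pronoun bound across the clause boundary.
Strong reading: for every (g,t) with planted(g,t), watered(g,t) ∧ pruned(g,t).
Restrictor pairs: (G1,T6) ✓  (G1,T9) ✓  (G2,T7) ✓  (G2,T8) ✓  (G3,T1) ✓  (G3,T5) ✓  (G3,T6) ✓  (G3,T7) ✗  (G4,T3) ✓  (G4,T4) ✓  (G4,T5) ✓  (G4,T6) ✓  (G4,T7) ✓  (G4,T8) ✓  (G5,T2) ✓  (G5,T3) ✓  (G5,T5) ✓  (G5,T8) ✓
Counterexamples (restrictor pairs failing the scope): 1.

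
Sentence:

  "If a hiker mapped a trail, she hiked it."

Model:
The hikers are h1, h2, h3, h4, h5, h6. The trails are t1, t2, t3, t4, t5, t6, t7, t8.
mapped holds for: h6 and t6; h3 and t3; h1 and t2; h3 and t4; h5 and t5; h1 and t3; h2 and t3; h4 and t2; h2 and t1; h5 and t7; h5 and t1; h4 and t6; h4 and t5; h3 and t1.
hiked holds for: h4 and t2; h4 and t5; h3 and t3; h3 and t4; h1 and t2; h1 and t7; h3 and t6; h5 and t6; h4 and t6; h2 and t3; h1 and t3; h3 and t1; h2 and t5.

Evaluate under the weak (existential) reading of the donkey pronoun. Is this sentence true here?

"it" takes "a trail" as antecedent — a donkey pronoun bound across the clause boundary.
Weak reading: every hiker h with some mapped-trail has at least one mapped-trail t such that hiked(h,t).
Per hiker: h1:✓  h2:✓  h3:✓  h4:✓  h5:✗  h6:✗
h5 has no witness among its mapped-trails.

False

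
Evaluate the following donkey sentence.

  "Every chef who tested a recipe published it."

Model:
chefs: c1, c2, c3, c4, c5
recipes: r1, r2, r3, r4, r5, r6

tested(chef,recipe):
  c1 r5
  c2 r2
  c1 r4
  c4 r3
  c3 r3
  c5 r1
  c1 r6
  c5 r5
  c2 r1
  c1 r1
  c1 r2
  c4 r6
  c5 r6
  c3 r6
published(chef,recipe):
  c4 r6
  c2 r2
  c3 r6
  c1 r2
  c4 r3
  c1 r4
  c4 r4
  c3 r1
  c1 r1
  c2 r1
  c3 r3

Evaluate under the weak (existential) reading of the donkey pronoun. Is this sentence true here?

False

"it" takes "a recipe" as antecedent — a donkey pronoun bound across the clause boundary.
Weak reading: every chef c with some tested-recipe has at least one tested-recipe r such that published(c,r).
Per chef: c1:✓  c2:✓  c3:✓  c4:✓  c5:✗
c5 has no witness among its tested-recipes.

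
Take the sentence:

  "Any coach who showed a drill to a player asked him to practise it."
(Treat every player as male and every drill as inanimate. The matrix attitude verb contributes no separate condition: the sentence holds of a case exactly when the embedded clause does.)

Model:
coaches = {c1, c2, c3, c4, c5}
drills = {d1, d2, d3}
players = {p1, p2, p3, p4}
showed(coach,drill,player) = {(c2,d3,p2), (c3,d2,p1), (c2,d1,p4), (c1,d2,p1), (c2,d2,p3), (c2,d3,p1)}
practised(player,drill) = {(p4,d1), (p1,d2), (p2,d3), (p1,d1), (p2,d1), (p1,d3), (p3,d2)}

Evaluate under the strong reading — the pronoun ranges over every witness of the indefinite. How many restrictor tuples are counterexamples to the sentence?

"him" takes "a player" as antecedent and "it" takes "a drill"; both are donkey pronouns co-varying with the restrictor.
Strong reading: for every (c,d,p) with showed(c,d,p), practised(p,d).
Restrictor triples: (c1,d2,p1)→practised(p1,d2) ✓  (c2,d1,p4)→practised(p4,d1) ✓  (c2,d2,p3)→practised(p3,d2) ✓  (c2,d3,p1)→practised(p1,d3) ✓  (c2,d3,p2)→practised(p2,d3) ✓  (c3,d2,p1)→practised(p1,d2) ✓
Counterexamples (restrictor triples failing the scope): 0.

0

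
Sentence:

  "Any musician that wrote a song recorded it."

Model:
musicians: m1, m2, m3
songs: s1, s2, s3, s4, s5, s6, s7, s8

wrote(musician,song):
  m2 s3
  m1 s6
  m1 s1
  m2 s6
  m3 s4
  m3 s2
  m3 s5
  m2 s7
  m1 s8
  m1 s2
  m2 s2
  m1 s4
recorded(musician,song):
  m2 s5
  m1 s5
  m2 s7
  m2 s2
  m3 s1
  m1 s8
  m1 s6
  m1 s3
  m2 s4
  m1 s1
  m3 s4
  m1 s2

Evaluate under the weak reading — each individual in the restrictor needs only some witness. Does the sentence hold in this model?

True

"it" takes "a song" as antecedent — a donkey pronoun bound across the clause boundary.
Weak reading: every musician m with some wrote-song has at least one wrote-song s such that recorded(m,s).
Per musician: m1:✓  m2:✓  m3:✓
Every musician in the restrictor has a witness.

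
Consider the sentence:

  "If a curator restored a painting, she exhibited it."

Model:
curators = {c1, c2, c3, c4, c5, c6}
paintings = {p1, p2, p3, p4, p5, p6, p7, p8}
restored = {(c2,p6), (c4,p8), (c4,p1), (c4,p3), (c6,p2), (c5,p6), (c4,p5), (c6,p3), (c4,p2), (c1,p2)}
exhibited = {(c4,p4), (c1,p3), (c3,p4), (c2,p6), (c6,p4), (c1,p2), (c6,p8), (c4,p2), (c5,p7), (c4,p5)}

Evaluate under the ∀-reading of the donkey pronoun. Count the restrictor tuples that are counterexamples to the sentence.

"it" takes "a painting" as antecedent — a donkey pronoun bound across the clause boundary.
Strong reading: for every (c,p) with restored(c,p), exhibited(c,p).
Restrictor pairs: (c1,p2) ✓  (c2,p6) ✓  (c4,p1) ✗  (c4,p2) ✓  (c4,p3) ✗  (c4,p5) ✓  (c4,p8) ✗  (c5,p6) ✗  (c6,p2) ✗  (c6,p3) ✗
Counterexamples (restrictor pairs failing the scope): 6.

6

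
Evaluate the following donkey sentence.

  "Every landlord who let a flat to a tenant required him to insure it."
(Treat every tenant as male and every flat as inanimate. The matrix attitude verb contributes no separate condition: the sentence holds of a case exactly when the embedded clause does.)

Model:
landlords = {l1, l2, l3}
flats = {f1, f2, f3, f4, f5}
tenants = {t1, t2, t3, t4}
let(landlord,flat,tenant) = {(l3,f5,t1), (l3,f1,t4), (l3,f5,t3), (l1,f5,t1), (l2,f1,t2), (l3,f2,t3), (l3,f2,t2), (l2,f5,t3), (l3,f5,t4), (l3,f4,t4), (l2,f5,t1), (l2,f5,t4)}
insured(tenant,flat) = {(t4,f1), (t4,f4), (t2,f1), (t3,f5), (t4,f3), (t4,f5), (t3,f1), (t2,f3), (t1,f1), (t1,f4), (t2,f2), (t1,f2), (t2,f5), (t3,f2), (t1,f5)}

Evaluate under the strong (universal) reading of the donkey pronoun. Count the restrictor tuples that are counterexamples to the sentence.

"him" takes "a tenant" as antecedent and "it" takes "a flat"; both are donkey pronouns co-varying with the restrictor.
Strong reading: for every (l,f,t) with let(l,f,t), insured(t,f).
Restrictor triples: (l1,f5,t1)→insured(t1,f5) ✓  (l2,f1,t2)→insured(t2,f1) ✓  (l2,f5,t1)→insured(t1,f5) ✓  (l2,f5,t3)→insured(t3,f5) ✓  (l2,f5,t4)→insured(t4,f5) ✓  (l3,f1,t4)→insured(t4,f1) ✓  (l3,f2,t2)→insured(t2,f2) ✓  (l3,f2,t3)→insured(t3,f2) ✓  (l3,f4,t4)→insured(t4,f4) ✓  (l3,f5,t1)→insured(t1,f5) ✓  (l3,f5,t3)→insured(t3,f5) ✓  (l3,f5,t4)→insured(t4,f5) ✓
Counterexamples (restrictor triples failing the scope): 0.

0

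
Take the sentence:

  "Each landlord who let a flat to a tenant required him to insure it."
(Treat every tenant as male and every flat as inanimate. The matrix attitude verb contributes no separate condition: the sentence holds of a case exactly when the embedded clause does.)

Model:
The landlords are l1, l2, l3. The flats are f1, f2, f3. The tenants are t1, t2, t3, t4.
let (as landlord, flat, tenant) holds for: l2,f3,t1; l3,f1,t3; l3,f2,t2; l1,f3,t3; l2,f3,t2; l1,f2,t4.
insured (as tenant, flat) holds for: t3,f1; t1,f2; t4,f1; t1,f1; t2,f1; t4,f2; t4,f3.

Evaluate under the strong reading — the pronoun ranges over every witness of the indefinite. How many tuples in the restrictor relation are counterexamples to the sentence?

"him" takes "a tenant" as antecedent and "it" takes "a flat"; both are donkey pronouns co-varying with the restrictor.
Strong reading: for every (l,f,t) with let(l,f,t), insured(t,f).
Restrictor triples: (l1,f2,t4)→insured(t4,f2) ✓  (l1,f3,t3)→insured(t3,f3) ✗  (l2,f3,t1)→insured(t1,f3) ✗  (l2,f3,t2)→insured(t2,f3) ✗  (l3,f1,t3)→insured(t3,f1) ✓  (l3,f2,t2)→insured(t2,f2) ✗
Counterexamples (restrictor triples failing the scope): 4.

4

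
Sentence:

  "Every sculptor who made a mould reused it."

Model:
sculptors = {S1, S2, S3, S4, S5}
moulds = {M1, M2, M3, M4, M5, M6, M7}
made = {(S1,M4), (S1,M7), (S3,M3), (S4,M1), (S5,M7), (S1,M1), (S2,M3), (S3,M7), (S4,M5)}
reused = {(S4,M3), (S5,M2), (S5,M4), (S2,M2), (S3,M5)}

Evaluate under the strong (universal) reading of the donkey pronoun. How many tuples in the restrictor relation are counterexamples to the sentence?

"it" takes "a mould" as antecedent — a donkey pronoun bound across the clause boundary.
Strong reading: for every (s,m) with made(s,m), reused(s,m).
Restrictor pairs: (S1,M1) ✗  (S1,M4) ✗  (S1,M7) ✗  (S2,M3) ✗  (S3,M3) ✗  (S3,M7) ✗  (S4,M1) ✗  (S4,M5) ✗  (S5,M7) ✗
Counterexamples (restrictor pairs failing the scope): 9.

9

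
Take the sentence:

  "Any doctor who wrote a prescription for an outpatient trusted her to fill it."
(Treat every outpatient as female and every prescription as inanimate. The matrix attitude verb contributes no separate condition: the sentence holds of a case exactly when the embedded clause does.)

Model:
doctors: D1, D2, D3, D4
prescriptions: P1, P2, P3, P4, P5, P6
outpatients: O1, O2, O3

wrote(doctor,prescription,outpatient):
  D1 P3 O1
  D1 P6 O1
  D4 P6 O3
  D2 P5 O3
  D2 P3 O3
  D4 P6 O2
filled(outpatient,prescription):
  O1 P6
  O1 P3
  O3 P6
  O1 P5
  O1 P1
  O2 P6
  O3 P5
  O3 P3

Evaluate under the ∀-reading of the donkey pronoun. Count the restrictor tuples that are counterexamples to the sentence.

0

"her" takes "an outpatient" as antecedent and "it" takes "a prescription"; both are donkey pronouns co-varying with the restrictor.
Strong reading: for every (d,p,o) with wrote(d,p,o), filled(o,p).
Restrictor triples: (D1,P3,O1)→filled(O1,P3) ✓  (D1,P6,O1)→filled(O1,P6) ✓  (D2,P3,O3)→filled(O3,P3) ✓  (D2,P5,O3)→filled(O3,P5) ✓  (D4,P6,O2)→filled(O2,P6) ✓  (D4,P6,O3)→filled(O3,P6) ✓
Counterexamples (restrictor triples failing the scope): 0.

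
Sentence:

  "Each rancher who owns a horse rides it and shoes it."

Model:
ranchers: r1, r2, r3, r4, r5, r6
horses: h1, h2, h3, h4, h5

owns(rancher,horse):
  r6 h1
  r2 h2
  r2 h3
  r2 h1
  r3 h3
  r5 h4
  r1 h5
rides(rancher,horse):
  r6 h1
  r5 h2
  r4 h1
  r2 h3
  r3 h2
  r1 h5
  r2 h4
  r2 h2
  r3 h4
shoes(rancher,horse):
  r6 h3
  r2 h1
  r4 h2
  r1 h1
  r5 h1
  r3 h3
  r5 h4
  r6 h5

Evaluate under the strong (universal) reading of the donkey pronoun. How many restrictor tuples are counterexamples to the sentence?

"it" takes "a horse" as antecedent — a donkey pronoun bound across the clause boundary.
Strong reading: for every (r,h) with owns(r,h), rides(r,h) ∧ shoes(r,h).
Restrictor pairs: (r1,h5) ✗  (r2,h1) ✗  (r2,h2) ✗  (r2,h3) ✗  (r3,h3) ✗  (r5,h4) ✗  (r6,h1) ✗
Counterexamples (restrictor pairs failing the scope): 7.

7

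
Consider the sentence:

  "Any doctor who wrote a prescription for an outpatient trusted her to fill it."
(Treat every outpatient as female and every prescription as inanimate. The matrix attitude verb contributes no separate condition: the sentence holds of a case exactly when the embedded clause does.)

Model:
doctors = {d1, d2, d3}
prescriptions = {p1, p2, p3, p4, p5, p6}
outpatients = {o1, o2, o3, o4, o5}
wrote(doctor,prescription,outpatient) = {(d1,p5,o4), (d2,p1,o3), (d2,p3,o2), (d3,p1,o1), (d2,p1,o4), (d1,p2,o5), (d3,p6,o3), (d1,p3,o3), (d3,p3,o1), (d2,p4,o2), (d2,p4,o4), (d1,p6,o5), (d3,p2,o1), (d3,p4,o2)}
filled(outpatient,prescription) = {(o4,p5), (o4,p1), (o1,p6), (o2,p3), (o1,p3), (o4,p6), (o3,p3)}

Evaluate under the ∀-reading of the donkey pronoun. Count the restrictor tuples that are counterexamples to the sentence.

"her" takes "an outpatient" as antecedent and "it" takes "a prescription"; both are donkey pronouns co-varying with the restrictor.
Strong reading: for every (d,p,o) with wrote(d,p,o), filled(o,p).
Restrictor triples: (d1,p2,o5)→filled(o5,p2) ✗  (d1,p3,o3)→filled(o3,p3) ✓  (d1,p5,o4)→filled(o4,p5) ✓  (d1,p6,o5)→filled(o5,p6) ✗  (d2,p1,o3)→filled(o3,p1) ✗  (d2,p1,o4)→filled(o4,p1) ✓  (d2,p3,o2)→filled(o2,p3) ✓  (d2,p4,o2)→filled(o2,p4) ✗  (d2,p4,o4)→filled(o4,p4) ✗  (d3,p1,o1)→filled(o1,p1) ✗  (d3,p2,o1)→filled(o1,p2) ✗  (d3,p3,o1)→filled(o1,p3) ✓  (d3,p4,o2)→filled(o2,p4) ✗  (d3,p6,o3)→filled(o3,p6) ✗
Counterexamples (restrictor triples failing the scope): 9.

9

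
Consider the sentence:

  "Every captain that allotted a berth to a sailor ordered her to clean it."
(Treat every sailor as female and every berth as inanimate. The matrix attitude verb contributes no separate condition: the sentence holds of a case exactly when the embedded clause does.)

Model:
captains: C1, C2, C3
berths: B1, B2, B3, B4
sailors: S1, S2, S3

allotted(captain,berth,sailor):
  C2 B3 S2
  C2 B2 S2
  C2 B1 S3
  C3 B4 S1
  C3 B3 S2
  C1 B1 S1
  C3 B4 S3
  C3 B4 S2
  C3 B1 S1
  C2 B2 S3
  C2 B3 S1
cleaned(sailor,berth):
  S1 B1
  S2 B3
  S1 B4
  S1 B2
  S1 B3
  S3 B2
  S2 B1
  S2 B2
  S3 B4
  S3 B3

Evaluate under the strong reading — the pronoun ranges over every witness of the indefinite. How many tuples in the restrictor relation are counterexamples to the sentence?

2

"her" takes "a sailor" as antecedent and "it" takes "a berth"; both are donkey pronouns co-varying with the restrictor.
Strong reading: for every (c,b,s) with allotted(c,b,s), cleaned(s,b).
Restrictor triples: (C1,B1,S1)→cleaned(S1,B1) ✓  (C2,B1,S3)→cleaned(S3,B1) ✗  (C2,B2,S2)→cleaned(S2,B2) ✓  (C2,B2,S3)→cleaned(S3,B2) ✓  (C2,B3,S1)→cleaned(S1,B3) ✓  (C2,B3,S2)→cleaned(S2,B3) ✓  (C3,B1,S1)→cleaned(S1,B1) ✓  (C3,B3,S2)→cleaned(S2,B3) ✓  (C3,B4,S1)→cleaned(S1,B4) ✓  (C3,B4,S2)→cleaned(S2,B4) ✗  (C3,B4,S3)→cleaned(S3,B4) ✓
Counterexamples (restrictor triples failing the scope): 2.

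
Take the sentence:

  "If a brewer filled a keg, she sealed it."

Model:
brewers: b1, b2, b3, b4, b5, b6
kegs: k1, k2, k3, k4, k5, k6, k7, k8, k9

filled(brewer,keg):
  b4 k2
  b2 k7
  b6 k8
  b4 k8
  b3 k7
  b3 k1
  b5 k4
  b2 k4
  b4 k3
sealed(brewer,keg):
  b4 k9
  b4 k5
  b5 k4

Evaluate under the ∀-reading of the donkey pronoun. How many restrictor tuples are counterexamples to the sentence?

8

"it" takes "a keg" as antecedent — a donkey pronoun bound across the clause boundary.
Strong reading: for every (b,k) with filled(b,k), sealed(b,k).
Restrictor pairs: (b2,k4) ✗  (b2,k7) ✗  (b3,k1) ✗  (b3,k7) ✗  (b4,k2) ✗  (b4,k3) ✗  (b4,k8) ✗  (b5,k4) ✓  (b6,k8) ✗
Counterexamples (restrictor pairs failing the scope): 8.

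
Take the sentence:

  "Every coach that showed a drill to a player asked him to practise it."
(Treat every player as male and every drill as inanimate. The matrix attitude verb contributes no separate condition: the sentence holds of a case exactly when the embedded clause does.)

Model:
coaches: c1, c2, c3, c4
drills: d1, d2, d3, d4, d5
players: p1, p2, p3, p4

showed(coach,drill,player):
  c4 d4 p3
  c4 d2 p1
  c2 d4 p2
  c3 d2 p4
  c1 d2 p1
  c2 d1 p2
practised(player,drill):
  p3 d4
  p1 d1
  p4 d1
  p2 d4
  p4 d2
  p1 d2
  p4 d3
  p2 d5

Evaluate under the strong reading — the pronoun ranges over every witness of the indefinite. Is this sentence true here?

False

"him" takes "a player" as antecedent and "it" takes "a drill"; both are donkey pronouns co-varying with the restrictor.
Strong reading: for every (c,d,p) with showed(c,d,p), practised(p,d).
Restrictor triples: (c1,d2,p1)→practised(p1,d2) ✓  (c2,d1,p2)→practised(p2,d1) ✗  (c2,d4,p2)→practised(p2,d4) ✓  (c3,d2,p4)→practised(p4,d2) ✓  (c4,d2,p1)→practised(p1,d2) ✓  (c4,d4,p3)→practised(p3,d4) ✓
Counterexample: (c2,d1,p2) — practised(p2,d1) does not hold.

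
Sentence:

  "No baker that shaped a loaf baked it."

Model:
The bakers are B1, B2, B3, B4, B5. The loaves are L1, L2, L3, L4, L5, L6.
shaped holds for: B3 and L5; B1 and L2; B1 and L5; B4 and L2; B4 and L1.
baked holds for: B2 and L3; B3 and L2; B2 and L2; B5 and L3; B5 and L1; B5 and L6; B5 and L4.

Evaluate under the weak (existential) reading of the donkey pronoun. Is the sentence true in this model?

True

"it" takes "a loaf" as antecedent — a donkey pronoun bound across the clause boundary.
Truth condition: for no (b,l) with shaped(b,l) does baked(b,l) hold.
Restrictor pairs — does the scope hold? (B1,L2):fails  (B1,L5):fails  (B3,L5):fails  (B4,L1):fails  (B4,L2):fails
Scope holds for no restrictor pair, so the sentence is true.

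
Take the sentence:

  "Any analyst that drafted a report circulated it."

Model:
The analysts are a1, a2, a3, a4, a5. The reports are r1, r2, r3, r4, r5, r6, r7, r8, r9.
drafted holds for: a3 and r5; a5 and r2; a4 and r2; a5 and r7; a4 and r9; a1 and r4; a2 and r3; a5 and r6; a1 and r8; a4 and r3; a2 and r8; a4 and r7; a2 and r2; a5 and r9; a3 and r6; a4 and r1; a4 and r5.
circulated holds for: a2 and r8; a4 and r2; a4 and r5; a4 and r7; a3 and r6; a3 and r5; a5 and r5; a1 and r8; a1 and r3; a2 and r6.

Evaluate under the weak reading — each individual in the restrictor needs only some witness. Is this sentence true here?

False

"it" takes "a report" as antecedent — a donkey pronoun bound across the clause boundary.
Weak reading: every analyst a with some drafted-report has at least one drafted-report r such that circulated(a,r).
Per analyst: a1:✓  a2:✓  a3:✓  a4:✓  a5:✗
a5 has no witness among its drafted-reports.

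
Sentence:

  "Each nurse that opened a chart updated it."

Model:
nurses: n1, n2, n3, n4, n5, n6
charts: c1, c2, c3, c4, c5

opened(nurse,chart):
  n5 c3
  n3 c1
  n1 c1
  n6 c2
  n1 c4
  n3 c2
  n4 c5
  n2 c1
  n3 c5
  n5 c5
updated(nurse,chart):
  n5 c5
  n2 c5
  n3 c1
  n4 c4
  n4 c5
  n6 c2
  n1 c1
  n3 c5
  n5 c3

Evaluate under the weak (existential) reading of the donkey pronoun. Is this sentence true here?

False

"it" takes "a chart" as antecedent — a donkey pronoun bound across the clause boundary.
Weak reading: every nurse n with some opened-chart has at least one opened-chart c such that updated(n,c).
Per nurse: n1:✓  n2:✗  n3:✓  n4:✓  n5:✓  n6:✓
n2 has no witness among its opened-charts.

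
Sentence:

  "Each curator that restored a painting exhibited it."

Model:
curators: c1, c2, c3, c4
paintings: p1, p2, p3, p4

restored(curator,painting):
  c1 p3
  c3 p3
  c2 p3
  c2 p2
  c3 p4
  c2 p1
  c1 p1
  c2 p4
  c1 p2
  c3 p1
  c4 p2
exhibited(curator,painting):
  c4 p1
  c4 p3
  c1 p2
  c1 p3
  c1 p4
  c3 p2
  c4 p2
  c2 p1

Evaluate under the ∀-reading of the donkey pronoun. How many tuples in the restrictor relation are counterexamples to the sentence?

"it" takes "a painting" as antecedent — a donkey pronoun bound across the clause boundary.
Strong reading: for every (c,p) with restored(c,p), exhibited(c,p).
Restrictor pairs: (c1,p1) ✗  (c1,p2) ✓  (c1,p3) ✓  (c2,p1) ✓  (c2,p2) ✗  (c2,p3) ✗  (c2,p4) ✗  (c3,p1) ✗  (c3,p3) ✗  (c3,p4) ✗  (c4,p2) ✓
Counterexamples (restrictor pairs failing the scope): 7.

7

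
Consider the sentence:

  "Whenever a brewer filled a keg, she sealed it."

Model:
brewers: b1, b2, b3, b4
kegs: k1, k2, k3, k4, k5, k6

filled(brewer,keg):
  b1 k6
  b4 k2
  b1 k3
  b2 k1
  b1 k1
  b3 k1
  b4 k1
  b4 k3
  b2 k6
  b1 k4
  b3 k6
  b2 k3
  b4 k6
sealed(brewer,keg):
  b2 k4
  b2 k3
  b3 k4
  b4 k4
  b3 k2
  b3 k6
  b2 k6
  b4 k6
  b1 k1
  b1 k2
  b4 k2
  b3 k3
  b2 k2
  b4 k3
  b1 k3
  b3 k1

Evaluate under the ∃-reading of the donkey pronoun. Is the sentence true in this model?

True

"it" takes "a keg" as antecedent — a donkey pronoun bound across the clause boundary.
Weak reading: every brewer b with some filled-keg has at least one filled-keg k such that sealed(b,k).
Per brewer: b1:✓  b2:✓  b3:✓  b4:✓
Every brewer in the restrictor has a witness.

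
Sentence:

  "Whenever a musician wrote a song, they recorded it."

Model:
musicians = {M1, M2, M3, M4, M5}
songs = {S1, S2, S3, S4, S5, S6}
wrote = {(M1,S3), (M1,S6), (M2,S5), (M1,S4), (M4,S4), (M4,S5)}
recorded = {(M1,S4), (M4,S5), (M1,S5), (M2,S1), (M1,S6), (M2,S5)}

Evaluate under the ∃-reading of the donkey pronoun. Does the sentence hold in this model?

"it" takes "a song" as antecedent — a donkey pronoun bound across the clause boundary.
Weak reading: every musician m with some wrote-song has at least one wrote-song s such that recorded(m,s).
Per musician: M1:✓  M2:✓  M4:✓
Every musician in the restrictor has a witness.

True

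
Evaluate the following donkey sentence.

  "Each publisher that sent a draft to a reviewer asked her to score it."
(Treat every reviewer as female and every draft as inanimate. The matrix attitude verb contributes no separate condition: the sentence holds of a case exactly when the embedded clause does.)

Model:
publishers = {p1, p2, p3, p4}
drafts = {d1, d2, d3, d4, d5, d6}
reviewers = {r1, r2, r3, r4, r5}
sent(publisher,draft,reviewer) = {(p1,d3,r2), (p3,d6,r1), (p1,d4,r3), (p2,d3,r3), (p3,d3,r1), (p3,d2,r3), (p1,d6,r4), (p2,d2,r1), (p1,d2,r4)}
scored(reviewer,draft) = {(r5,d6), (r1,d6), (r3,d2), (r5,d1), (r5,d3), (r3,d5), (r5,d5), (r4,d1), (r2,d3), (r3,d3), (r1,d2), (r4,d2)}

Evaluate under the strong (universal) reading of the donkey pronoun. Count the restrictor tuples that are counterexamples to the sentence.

3

"her" takes "a reviewer" as antecedent and "it" takes "a draft"; both are donkey pronouns co-varying with the restrictor.
Strong reading: for every (p,d,r) with sent(p,d,r), scored(r,d).
Restrictor triples: (p1,d2,r4)→scored(r4,d2) ✓  (p1,d3,r2)→scored(r2,d3) ✓  (p1,d4,r3)→scored(r3,d4) ✗  (p1,d6,r4)→scored(r4,d6) ✗  (p2,d2,r1)→scored(r1,d2) ✓  (p2,d3,r3)→scored(r3,d3) ✓  (p3,d2,r3)→scored(r3,d2) ✓  (p3,d3,r1)→scored(r1,d3) ✗  (p3,d6,r1)→scored(r1,d6) ✓
Counterexamples (restrictor triples failing the scope): 3.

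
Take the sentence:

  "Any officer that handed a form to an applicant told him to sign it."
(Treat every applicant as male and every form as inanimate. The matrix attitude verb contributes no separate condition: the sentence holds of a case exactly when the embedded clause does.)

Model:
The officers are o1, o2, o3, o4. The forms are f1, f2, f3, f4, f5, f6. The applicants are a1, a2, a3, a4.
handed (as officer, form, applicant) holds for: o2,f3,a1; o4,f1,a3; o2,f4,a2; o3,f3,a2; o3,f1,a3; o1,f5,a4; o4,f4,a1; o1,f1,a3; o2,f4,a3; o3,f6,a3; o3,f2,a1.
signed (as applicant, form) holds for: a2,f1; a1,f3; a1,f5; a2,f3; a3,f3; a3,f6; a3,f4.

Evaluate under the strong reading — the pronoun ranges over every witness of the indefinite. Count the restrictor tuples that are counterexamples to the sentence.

"him" takes "an applicant" as antecedent and "it" takes "a form"; both are donkey pronouns co-varying with the restrictor.
Strong reading: for every (o,f,a) with handed(o,f,a), signed(a,f).
Restrictor triples: (o1,f1,a3)→signed(a3,f1) ✗  (o1,f5,a4)→signed(a4,f5) ✗  (o2,f3,a1)→signed(a1,f3) ✓  (o2,f4,a2)→signed(a2,f4) ✗  (o2,f4,a3)→signed(a3,f4) ✓  (o3,f1,a3)→signed(a3,f1) ✗  (o3,f2,a1)→signed(a1,f2) ✗  (o3,f3,a2)→signed(a2,f3) ✓  (o3,f6,a3)→signed(a3,f6) ✓  (o4,f1,a3)→signed(a3,f1) ✗  (o4,f4,a1)→signed(a1,f4) ✗
Counterexamples (restrictor triples failing the scope): 7.

7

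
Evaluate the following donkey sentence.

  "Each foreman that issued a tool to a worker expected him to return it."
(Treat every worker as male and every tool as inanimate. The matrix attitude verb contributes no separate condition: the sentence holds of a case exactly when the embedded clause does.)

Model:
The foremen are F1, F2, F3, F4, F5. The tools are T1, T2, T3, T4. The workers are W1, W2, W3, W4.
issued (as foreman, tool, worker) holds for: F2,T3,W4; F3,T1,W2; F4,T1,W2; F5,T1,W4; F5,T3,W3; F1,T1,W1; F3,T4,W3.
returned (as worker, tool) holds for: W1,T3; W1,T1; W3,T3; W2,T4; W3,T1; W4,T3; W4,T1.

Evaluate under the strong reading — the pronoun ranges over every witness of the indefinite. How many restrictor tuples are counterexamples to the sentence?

3

"him" takes "a worker" as antecedent and "it" takes "a tool"; both are donkey pronouns co-varying with the restrictor.
Strong reading: for every (f,t,w) with issued(f,t,w), returned(w,t).
Restrictor triples: (F1,T1,W1)→returned(W1,T1) ✓  (F2,T3,W4)→returned(W4,T3) ✓  (F3,T1,W2)→returned(W2,T1) ✗  (F3,T4,W3)→returned(W3,T4) ✗  (F4,T1,W2)→returned(W2,T1) ✗  (F5,T1,W4)→returned(W4,T1) ✓  (F5,T3,W3)→returned(W3,T3) ✓
Counterexamples (restrictor triples failing the scope): 3.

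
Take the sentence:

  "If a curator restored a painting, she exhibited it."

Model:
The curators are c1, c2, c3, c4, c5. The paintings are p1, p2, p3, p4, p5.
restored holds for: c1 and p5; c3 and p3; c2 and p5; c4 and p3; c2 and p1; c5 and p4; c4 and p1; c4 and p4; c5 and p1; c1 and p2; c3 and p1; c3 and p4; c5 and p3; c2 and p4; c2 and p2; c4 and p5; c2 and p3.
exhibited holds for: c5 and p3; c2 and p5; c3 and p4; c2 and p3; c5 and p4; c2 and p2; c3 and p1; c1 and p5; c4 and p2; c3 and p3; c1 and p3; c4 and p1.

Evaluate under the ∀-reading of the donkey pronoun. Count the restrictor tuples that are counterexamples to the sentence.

7

"it" takes "a painting" as antecedent — a donkey pronoun bound across the clause boundary.
Strong reading: for every (c,p) with restored(c,p), exhibited(c,p).
Restrictor pairs: (c1,p2) ✗  (c1,p5) ✓  (c2,p1) ✗  (c2,p2) ✓  (c2,p3) ✓  (c2,p4) ✗  (c2,p5) ✓  (c3,p1) ✓  (c3,p3) ✓  (c3,p4) ✓  (c4,p1) ✓  (c4,p3) ✗  (c4,p4) ✗  (c4,p5) ✗  (c5,p1) ✗  (c5,p3) ✓  (c5,p4) ✓
Counterexamples (restrictor pairs failing the scope): 7.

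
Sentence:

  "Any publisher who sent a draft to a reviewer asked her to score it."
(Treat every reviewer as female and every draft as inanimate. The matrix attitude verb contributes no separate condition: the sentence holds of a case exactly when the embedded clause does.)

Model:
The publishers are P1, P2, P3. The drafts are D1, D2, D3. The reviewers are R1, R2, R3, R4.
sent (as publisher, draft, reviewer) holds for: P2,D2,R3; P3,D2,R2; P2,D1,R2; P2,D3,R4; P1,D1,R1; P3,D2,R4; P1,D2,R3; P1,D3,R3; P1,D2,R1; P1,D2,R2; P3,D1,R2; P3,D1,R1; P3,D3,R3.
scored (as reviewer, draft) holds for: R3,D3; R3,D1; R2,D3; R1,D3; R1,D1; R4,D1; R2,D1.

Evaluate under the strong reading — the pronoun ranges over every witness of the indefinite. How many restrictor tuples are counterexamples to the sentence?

7

"her" takes "a reviewer" as antecedent and "it" takes "a draft"; both are donkey pronouns co-varying with the restrictor.
Strong reading: for every (p,d,r) with sent(p,d,r), scored(r,d).
Restrictor triples: (P1,D1,R1)→scored(R1,D1) ✓  (P1,D2,R1)→scored(R1,D2) ✗  (P1,D2,R2)→scored(R2,D2) ✗  (P1,D2,R3)→scored(R3,D2) ✗  (P1,D3,R3)→scored(R3,D3) ✓  (P2,D1,R2)→scored(R2,D1) ✓  (P2,D2,R3)→scored(R3,D2) ✗  (P2,D3,R4)→scored(R4,D3) ✗  (P3,D1,R1)→scored(R1,D1) ✓  (P3,D1,R2)→scored(R2,D1) ✓  (P3,D2,R2)→scored(R2,D2) ✗  (P3,D2,R4)→scored(R4,D2) ✗  (P3,D3,R3)→scored(R3,D3) ✓
Counterexamples (restrictor triples failing the scope): 7.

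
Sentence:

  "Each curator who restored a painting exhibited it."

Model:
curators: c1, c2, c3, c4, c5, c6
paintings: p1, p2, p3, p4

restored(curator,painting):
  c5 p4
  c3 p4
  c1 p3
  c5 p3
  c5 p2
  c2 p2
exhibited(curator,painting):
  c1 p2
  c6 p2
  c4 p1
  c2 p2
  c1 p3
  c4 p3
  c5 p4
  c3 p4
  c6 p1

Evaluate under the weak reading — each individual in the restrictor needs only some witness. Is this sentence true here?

"it" takes "a painting" as antecedent — a donkey pronoun bound across the clause boundary.
Weak reading: every curator c with some restored-painting has at least one restored-painting p such that exhibited(c,p).
Per curator: c1:✓  c2:✓  c3:✓  c5:✓
Every curator in the restrictor has a witness.

True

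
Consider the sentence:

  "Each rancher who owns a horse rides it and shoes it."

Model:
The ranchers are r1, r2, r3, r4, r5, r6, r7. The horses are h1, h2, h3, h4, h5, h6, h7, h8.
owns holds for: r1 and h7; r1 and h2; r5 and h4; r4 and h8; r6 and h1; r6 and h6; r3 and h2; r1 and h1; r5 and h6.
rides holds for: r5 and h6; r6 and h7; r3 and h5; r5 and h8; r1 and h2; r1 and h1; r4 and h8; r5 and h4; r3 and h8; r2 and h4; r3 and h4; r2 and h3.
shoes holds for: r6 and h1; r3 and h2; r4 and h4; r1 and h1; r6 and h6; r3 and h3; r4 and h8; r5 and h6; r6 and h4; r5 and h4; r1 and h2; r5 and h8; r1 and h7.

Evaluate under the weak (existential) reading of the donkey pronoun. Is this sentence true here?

False

"it" takes "a horse" as antecedent — a donkey pronoun bound across the clause boundary.
Weak reading: every rancher r with some owns-horse has at least one owns-horse h such that rides(r,h) ∧ shoes(r,h).
Per rancher: r1:✓  r3:✗  r4:✓  r5:✓  r6:✗
r3 has no witness among its owns-horses.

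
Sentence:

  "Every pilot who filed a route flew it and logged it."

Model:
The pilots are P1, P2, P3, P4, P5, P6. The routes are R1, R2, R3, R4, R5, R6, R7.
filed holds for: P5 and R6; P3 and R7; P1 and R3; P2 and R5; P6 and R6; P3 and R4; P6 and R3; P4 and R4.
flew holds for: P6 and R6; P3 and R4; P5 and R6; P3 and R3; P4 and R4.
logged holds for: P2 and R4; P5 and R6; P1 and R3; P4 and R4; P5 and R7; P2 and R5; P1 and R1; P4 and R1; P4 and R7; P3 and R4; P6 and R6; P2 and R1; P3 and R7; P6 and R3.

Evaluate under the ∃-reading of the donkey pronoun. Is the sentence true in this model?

False

"it" takes "a route" as antecedent — a donkey pronoun bound across the clause boundary.
Weak reading: every pilot p with some filed-route has at least one filed-route r such that flew(p,r) ∧ logged(p,r).
Per pilot: P1:✗  P2:✗  P3:✓  P4:✓  P5:✓  P6:✓
P1 has no witness among its filed-routes.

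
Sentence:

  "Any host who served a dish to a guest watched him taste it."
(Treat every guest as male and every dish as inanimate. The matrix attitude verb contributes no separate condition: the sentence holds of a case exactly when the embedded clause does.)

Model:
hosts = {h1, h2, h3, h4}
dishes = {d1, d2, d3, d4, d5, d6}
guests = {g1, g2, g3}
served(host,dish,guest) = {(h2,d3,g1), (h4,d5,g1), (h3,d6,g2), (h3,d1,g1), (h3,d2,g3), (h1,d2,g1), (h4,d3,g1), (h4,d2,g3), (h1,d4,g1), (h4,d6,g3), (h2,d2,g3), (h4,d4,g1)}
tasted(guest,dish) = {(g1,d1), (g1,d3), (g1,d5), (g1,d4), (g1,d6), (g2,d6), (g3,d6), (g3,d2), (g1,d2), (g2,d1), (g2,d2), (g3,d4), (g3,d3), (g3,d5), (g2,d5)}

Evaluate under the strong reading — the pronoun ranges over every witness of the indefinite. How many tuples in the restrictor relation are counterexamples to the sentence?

0

"him" takes "a guest" as antecedent and "it" takes "a dish"; both are donkey pronouns co-varying with the restrictor.
Strong reading: for every (h,d,g) with served(h,d,g), tasted(g,d).
Restrictor triples: (h1,d2,g1)→tasted(g1,d2) ✓  (h1,d4,g1)→tasted(g1,d4) ✓  (h2,d2,g3)→tasted(g3,d2) ✓  (h2,d3,g1)→tasted(g1,d3) ✓  (h3,d1,g1)→tasted(g1,d1) ✓  (h3,d2,g3)→tasted(g3,d2) ✓  (h3,d6,g2)→tasted(g2,d6) ✓  (h4,d2,g3)→tasted(g3,d2) ✓  (h4,d3,g1)→tasted(g1,d3) ✓  (h4,d4,g1)→tasted(g1,d4) ✓  (h4,d5,g1)→tasted(g1,d5) ✓  (h4,d6,g3)→tasted(g3,d6) ✓
Counterexamples (restrictor triples failing the scope): 0.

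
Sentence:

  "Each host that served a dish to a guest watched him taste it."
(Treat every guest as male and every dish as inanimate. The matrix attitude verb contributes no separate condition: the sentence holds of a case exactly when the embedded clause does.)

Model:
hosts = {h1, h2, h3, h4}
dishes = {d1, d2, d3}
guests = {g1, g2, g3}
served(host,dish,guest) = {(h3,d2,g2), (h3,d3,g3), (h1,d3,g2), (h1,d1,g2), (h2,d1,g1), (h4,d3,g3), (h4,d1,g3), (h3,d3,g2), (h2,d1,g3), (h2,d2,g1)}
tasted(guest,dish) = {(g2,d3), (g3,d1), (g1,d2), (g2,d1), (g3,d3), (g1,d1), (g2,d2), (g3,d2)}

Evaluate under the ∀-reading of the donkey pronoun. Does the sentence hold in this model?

True

"him" takes "a guest" as antecedent and "it" takes "a dish"; both are donkey pronouns co-varying with the restrictor.
Strong reading: for every (h,d,g) with served(h,d,g), tasted(g,d).
Restrictor triples: (h1,d1,g2)→tasted(g2,d1) ✓  (h1,d3,g2)→tasted(g2,d3) ✓  (h2,d1,g1)→tasted(g1,d1) ✓  (h2,d1,g3)→tasted(g3,d1) ✓  (h2,d2,g1)→tasted(g1,d2) ✓  (h3,d2,g2)→tasted(g2,d2) ✓  (h3,d3,g2)→tasted(g2,d3) ✓  (h3,d3,g3)→tasted(g3,d3) ✓  (h4,d1,g3)→tasted(g3,d1) ✓  (h4,d3,g3)→tasted(g3,d3) ✓
Every restrictor triple satisfies the scope.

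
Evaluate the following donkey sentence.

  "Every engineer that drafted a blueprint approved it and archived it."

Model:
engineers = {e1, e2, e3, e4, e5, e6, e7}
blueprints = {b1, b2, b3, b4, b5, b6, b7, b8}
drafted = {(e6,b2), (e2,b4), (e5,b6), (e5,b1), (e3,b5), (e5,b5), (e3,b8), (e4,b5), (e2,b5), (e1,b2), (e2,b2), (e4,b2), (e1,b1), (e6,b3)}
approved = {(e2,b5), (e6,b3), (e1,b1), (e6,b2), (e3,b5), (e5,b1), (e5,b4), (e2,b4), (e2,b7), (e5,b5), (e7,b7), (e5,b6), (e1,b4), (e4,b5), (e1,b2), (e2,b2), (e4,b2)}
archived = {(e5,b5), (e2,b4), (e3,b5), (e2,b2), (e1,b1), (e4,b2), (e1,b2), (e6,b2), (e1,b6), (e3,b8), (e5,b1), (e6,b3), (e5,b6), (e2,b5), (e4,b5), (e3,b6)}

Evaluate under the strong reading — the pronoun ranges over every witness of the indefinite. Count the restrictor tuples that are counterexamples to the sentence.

1

"it" takes "a blueprint" as antecedent — a donkey pronoun bound across the clause boundary.
Strong reading: for every (e,b) with drafted(e,b), approved(e,b) ∧ archived(e,b).
Restrictor pairs: (e1,b1) ✓  (e1,b2) ✓  (e2,b2) ✓  (e2,b4) ✓  (e2,b5) ✓  (e3,b5) ✓  (e3,b8) ✗  (e4,b2) ✓  (e4,b5) ✓  (e5,b1) ✓  (e5,b5) ✓  (e5,b6) ✓  (e6,b2) ✓  (e6,b3) ✓
Counterexamples (restrictor pairs failing the scope): 1.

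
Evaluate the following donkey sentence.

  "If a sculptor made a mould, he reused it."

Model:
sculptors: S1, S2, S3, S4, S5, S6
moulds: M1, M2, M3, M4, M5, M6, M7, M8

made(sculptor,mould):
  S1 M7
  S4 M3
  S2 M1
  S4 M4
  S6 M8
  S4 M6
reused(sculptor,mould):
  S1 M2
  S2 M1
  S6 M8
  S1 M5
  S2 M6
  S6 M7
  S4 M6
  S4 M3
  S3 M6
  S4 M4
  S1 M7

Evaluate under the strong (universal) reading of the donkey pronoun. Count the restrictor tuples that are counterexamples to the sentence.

"it" takes "a mould" as antecedent — a donkey pronoun bound across the clause boundary.
Strong reading: for every (s,m) with made(s,m), reused(s,m).
Restrictor pairs: (S1,M7) ✓  (S2,M1) ✓  (S4,M3) ✓  (S4,M4) ✓  (S4,M6) ✓  (S6,M8) ✓
Counterexamples (restrictor pairs failing the scope): 0.

0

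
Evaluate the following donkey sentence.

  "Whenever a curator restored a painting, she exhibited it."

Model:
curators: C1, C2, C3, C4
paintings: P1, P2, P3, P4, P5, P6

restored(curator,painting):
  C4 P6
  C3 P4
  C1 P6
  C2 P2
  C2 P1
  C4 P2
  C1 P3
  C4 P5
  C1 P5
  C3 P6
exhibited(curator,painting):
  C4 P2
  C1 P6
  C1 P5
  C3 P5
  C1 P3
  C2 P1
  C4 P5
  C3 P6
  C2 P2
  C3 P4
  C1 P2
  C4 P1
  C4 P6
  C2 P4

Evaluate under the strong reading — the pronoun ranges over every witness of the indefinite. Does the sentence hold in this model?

"it" takes "a painting" as antecedent — a donkey pronoun bound across the clause boundary.
Strong reading: for every (c,p) with restored(c,p), exhibited(c,p).
Restrictor pairs: (C1,P3) ✓  (C1,P5) ✓  (C1,P6) ✓  (C2,P1) ✓  (C2,P2) ✓  (C3,P4) ✓  (C3,P6) ✓  (C4,P2) ✓  (C4,P5) ✓  (C4,P6) ✓
Every restrictor pair satisfies the scope.

True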